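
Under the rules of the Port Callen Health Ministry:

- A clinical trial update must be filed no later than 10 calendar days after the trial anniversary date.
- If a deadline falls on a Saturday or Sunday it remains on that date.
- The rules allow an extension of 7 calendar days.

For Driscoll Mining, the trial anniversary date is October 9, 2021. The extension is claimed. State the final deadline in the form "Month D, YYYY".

10 calendar days after October 9, 2021 is October 19, 2021.
October 19, 2021 is a Tuesday; no weekend or holiday adjustment applies.
The 7-calendar-day extension moves the deadline from October 19, 2021 to October 26, 2021.
October 26, 2021 is a Tuesday; no weekend or holiday adjustment applies.
Deadline: October 26, 2021.

October 26, 2021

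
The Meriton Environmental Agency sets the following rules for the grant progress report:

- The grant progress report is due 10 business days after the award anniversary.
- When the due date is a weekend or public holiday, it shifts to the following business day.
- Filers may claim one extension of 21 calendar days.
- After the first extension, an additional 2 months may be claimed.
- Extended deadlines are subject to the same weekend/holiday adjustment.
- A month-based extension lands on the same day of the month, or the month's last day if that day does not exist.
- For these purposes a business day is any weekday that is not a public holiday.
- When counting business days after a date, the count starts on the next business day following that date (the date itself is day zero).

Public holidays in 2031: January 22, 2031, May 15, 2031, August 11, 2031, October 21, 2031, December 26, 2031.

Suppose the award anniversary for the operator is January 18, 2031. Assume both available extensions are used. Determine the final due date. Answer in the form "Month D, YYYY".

April 24, 2031

10 business days after January 18, 2031, excluding weekends and holidays, is February 3, 2031.
February 3, 2031 is a Monday and not a listed holiday, so it stands.
Add the 21 calendar-day extension to February 3, 2031: February 24, 2031.
February 24, 2031 is a Monday and not a listed holiday, so it stands.
Add 2 months to February 24, 2031: April 24, 2031.
Since April 24, 2031 is a Thursday and not a holiday, the date is unchanged.
So the filing is due April 24, 2031.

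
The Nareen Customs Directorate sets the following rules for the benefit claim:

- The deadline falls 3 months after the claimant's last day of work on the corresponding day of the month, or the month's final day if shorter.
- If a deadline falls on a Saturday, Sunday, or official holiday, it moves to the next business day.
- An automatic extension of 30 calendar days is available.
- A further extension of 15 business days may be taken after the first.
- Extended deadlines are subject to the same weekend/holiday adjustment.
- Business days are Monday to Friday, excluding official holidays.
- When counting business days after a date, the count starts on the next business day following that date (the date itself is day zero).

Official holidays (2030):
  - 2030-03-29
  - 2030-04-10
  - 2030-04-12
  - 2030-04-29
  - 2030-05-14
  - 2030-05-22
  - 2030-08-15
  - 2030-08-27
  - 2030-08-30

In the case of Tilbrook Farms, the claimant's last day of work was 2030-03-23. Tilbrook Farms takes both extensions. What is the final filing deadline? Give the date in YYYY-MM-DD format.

2030-08-14

3 months after 2030-03-23, on the same day of the month, is 2030-06-23.
2030-06-23 is a Sunday, so it moves to the next business day, 2030-06-24 (Monday).
The 30-calendar-day extension moves the deadline from 2030-06-24 to 2030-07-24.
2030-07-24 (Wednesday) is already a business day.
Counting 15 further business days from 2030-07-24 reaches 2030-08-14.
Since 2030-08-14 is a Wednesday and not a holiday, the date is unchanged.
So the filing is due 2030-08-14.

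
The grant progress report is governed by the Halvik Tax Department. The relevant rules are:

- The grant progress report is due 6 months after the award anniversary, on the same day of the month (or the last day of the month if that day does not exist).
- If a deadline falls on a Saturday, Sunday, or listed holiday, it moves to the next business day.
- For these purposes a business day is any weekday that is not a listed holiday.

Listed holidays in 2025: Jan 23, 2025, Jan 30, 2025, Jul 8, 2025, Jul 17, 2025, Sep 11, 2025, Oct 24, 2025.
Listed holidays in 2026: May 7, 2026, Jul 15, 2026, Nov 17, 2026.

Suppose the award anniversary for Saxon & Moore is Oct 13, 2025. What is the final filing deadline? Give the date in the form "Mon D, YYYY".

6 months from Oct 13, 2025 is Apr 13, 2026.
Since Apr 13, 2026 is a Monday and not a holiday, the date is unchanged.
Deadline: Apr 13, 2026.

Apr 13, 2026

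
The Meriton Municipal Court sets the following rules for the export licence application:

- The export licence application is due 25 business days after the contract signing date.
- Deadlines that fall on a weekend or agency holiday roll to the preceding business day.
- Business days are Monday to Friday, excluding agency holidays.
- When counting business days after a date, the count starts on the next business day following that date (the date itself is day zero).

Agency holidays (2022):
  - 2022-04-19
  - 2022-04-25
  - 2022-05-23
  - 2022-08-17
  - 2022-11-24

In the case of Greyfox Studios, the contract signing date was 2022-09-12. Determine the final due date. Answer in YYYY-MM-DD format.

2022-10-17

Starting the day after 2022-09-12 and counting 25 business days lands on 2022-10-17.
2022-10-17 is a Monday and not a listed holiday, so it stands.
Deadline: 2022-10-17.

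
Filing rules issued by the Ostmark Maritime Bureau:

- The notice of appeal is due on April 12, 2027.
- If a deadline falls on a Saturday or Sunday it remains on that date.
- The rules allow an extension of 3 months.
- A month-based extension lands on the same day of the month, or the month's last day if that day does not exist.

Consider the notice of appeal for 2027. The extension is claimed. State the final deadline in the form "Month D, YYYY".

The statutory due date is April 12, 2027.
April 12, 2027 is a Monday; no weekend or holiday adjustment applies.
The 3 months extension carries April 12, 2027 to July 12, 2027.
July 12, 2027 is a Monday; no weekend or holiday adjustment applies.
Deadline: July 12, 2027.

July 12, 2027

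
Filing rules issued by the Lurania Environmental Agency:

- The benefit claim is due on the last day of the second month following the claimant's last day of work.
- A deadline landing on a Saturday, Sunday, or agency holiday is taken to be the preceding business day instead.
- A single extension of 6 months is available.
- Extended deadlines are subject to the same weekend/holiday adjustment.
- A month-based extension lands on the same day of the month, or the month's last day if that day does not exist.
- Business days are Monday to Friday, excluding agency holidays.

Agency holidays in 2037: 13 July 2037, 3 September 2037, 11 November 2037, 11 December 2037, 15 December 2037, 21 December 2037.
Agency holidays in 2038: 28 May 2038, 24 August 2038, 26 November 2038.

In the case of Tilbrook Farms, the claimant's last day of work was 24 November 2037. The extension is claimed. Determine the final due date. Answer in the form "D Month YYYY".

29 July 2038

2 months after 24 November 2037 falls in January 2038; the last day of that month is 31 January 2038.
31 January 2038 is a Sunday, so it moves to the preceding business day, 29 January 2038 (Friday).
Add 6 months to 29 January 2038: 29 July 2038.
29 July 2038 falls on a Thursday, which is a business day, so no adjustment is needed.
So the filing is due 29 July 2038.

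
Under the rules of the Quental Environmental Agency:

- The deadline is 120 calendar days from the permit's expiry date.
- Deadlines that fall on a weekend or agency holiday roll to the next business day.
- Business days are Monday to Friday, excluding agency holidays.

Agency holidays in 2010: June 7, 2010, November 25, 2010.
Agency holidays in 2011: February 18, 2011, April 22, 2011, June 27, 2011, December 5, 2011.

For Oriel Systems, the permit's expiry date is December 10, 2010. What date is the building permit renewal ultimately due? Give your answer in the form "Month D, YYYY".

April 11, 2011

From December 10, 2010, 120 calendar days later is April 9, 2011.
April 9, 2011 is a Saturday; the next business day is April 11, 2011 (Monday).
Final deadline: April 11, 2011.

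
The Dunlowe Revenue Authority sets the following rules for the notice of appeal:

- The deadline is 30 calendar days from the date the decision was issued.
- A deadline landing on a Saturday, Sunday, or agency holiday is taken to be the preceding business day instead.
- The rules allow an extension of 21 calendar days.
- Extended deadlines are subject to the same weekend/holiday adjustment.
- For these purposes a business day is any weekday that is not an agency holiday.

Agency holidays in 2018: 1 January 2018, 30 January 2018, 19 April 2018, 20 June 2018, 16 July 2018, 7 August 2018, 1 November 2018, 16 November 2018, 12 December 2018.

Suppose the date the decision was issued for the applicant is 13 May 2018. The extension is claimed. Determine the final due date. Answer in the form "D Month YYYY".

3 July 2018

Adding 30 calendar days to 13 May 2018 gives 12 June 2018.
12 June 2018 is a Tuesday and not a listed holiday, so it stands.
With the 21-day extension, 12 June 2018 becomes 3 July 2018.
3 July 2018 falls on a Tuesday, which is a business day, so no adjustment is needed.
Deadline: 3 July 2018.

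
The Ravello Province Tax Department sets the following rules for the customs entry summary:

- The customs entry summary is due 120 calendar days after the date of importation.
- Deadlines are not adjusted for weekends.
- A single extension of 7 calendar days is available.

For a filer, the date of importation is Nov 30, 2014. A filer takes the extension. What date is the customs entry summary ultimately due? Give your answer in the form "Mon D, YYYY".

Apr 6, 2015

Adding 120 calendar days to Nov 30, 2014 gives Mar 30, 2015.
Mar 30, 2015 is a Monday; no weekend or holiday adjustment applies.
Applying the 7-calendar-day extension: Mar 30, 2015 + 7 days = Apr 6, 2015.
Apr 6, 2015 falls on a Monday. The rules make no weekend/holiday allowance, so it remains Apr 6, 2015.
So the filing is due Apr 6, 2015.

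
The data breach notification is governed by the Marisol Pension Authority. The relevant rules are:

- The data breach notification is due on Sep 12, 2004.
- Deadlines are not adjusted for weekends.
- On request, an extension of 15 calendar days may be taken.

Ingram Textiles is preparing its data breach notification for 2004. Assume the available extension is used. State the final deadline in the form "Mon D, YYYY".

Sep 27, 2004

Start from the fixed due date, Sep 12, 2004.
Sep 12, 2004 is a Sunday; no weekend or holiday adjustment applies.
The 15-calendar-day extension moves the deadline from Sep 12, 2004 to Sep 27, 2004.
Sep 27, 2004 is a Monday; no weekend or holiday adjustment applies.
The final due date is Sep 27, 2004.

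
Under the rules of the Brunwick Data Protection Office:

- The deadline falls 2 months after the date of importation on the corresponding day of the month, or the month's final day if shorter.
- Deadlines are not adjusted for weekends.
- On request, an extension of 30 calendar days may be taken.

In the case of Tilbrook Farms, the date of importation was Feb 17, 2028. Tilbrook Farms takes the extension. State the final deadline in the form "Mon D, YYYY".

2 months after Feb 17, 2028, on the same day of the month, is Apr 17, 2028.
Apr 17, 2028 is a Monday; no weekend or holiday adjustment applies.
The 30-calendar-day extension moves the deadline from Apr 17, 2028 to May 17, 2028.
No adjustment is made for weekends or holidays, so May 17, 2028 stands.
Final deadline: May 17, 2028.

May 17, 2028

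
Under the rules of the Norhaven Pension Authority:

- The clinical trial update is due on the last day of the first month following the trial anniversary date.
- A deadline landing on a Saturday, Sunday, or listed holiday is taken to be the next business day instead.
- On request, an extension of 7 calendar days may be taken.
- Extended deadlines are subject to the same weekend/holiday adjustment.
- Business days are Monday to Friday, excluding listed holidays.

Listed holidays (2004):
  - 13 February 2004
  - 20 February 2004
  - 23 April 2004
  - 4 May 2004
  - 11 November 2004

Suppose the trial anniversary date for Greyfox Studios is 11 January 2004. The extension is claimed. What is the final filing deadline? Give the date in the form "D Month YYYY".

8 March 2004

The first month after 11 January 2004 is February 2004, whose last day is 29 February 2004.
Because 29 February 2004 is a Sunday, the deadline becomes 1 March 2004 (Monday).
With the 7-day extension, 1 March 2004 becomes 8 March 2004.
8 March 2004 is a Monday and not a listed holiday, so it stands.
So the filing is due 8 March 2004.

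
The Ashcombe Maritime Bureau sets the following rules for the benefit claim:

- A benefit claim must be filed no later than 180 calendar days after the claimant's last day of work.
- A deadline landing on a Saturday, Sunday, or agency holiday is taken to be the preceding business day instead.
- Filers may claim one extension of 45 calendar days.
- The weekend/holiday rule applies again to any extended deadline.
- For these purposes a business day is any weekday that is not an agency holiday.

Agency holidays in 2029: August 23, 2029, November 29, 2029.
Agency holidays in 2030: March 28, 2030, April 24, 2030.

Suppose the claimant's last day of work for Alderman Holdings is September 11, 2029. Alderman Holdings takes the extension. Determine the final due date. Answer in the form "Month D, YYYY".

April 22, 2030

180 calendar days after September 11, 2029 is March 10, 2030.
March 10, 2030 is a Sunday, so it moves to the preceding business day, March 8, 2030 (Friday).
With the 45-day extension, March 8, 2030 becomes April 22, 2030.
Since April 22, 2030 is a Monday and not a holiday, the date is unchanged.
Deadline: April 22, 2030.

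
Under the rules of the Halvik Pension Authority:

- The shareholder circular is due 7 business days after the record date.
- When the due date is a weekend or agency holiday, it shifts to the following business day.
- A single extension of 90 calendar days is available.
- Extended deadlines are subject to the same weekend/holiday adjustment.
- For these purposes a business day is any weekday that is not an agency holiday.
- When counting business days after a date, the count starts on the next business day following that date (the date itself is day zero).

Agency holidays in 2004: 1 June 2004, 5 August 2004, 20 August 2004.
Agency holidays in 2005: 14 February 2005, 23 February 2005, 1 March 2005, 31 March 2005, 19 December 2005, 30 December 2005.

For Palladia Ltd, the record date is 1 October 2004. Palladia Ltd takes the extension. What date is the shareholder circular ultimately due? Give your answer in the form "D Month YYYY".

Starting the day after 1 October 2004 and counting 7 business days lands on 12 October 2004.
12 October 2004 (Tuesday) is already a business day.
The 90-calendar-day extension moves the deadline from 12 October 2004 to 10 January 2005.
10 January 2005 (Monday) is already a business day.
So the filing is due 10 January 2005.

10 January 2005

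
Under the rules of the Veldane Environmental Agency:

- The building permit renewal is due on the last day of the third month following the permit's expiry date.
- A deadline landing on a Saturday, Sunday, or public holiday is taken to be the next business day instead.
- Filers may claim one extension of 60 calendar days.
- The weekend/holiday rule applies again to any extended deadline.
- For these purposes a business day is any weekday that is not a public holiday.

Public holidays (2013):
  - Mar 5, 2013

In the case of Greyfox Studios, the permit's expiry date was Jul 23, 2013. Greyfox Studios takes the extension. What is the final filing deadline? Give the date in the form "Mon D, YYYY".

3 months after Jul 23, 2013 is October 2013; that month ends on Oct 31, 2013.
Since Oct 31, 2013 is a Thursday and not a holiday, the date is unchanged.
Applying the 60-calendar-day extension: Oct 31, 2013 + 60 days = Dec 30, 2013.
Dec 30, 2013 falls on a Monday, which is a business day, so no adjustment is needed.
Final deadline: Dec 30, 2013.

Dec 30, 2013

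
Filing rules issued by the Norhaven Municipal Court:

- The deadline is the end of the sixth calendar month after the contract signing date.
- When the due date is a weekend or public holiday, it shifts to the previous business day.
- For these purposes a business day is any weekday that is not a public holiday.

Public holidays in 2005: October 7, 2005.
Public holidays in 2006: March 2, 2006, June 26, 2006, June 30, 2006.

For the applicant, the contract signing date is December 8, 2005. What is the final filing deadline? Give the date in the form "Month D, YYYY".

June 29, 2006

6 months after December 8, 2005 falls in June 2006; the last day of that month is June 30, 2006.
June 30, 2006 falls on a listed holiday. Rolling to the preceding business day gives June 29, 2006, a Thursday.
Deadline: June 29, 2006.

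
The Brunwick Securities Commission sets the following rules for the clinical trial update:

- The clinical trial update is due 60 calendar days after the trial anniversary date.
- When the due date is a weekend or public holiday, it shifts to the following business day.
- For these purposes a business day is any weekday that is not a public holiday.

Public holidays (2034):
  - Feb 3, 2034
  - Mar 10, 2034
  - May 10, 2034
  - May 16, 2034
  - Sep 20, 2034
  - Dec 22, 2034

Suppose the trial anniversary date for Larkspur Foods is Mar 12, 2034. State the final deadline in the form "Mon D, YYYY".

May 11, 2034

60 calendar days after Mar 12, 2034 is May 11, 2034.
May 11, 2034 (Thursday) is already a business day.
The final due date is May 11, 2034.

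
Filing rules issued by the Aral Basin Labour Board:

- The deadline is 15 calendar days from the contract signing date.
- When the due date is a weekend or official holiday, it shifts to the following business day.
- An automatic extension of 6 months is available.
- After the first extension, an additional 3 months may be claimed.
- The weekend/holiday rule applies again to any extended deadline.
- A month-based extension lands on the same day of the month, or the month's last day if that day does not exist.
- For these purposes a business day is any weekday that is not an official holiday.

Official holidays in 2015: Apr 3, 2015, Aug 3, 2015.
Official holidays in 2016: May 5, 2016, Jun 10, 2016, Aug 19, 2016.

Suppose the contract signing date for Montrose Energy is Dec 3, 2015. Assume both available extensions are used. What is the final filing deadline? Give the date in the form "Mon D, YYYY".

Sep 20, 2016

Adding 15 calendar days to Dec 3, 2015 gives Dec 18, 2015.
Dec 18, 2015 is a Friday and not a listed holiday, so it stands.
Add 6 months to Dec 18, 2015: Jun 18, 2016.
Because Jun 18, 2016 is a Saturday, the deadline becomes Jun 20, 2016 (Monday).
Add 3 months to Jun 20, 2016: Sep 20, 2016.
Sep 20, 2016 (Tuesday) is already a business day.
Deadline: Sep 20, 2016.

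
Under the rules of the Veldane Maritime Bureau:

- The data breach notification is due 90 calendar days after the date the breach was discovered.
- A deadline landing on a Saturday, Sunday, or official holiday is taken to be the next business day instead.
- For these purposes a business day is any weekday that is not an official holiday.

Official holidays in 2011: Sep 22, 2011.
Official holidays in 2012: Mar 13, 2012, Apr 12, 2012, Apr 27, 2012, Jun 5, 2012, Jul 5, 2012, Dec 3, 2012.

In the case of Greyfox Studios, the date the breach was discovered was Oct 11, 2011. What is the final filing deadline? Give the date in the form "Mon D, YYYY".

Jan 9, 2012

Adding 90 calendar days to Oct 11, 2011 gives Jan 9, 2012.
Jan 9, 2012 (Monday) is already a business day.
The final due date is Jan 9, 2012.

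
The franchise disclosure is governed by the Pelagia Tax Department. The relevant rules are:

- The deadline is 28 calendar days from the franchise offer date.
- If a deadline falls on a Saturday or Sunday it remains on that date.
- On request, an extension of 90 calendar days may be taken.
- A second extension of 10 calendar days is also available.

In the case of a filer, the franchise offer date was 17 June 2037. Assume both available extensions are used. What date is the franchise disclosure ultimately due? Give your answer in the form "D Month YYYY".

23 October 2037

Trigger date 17 June 2037 + 28 calendar days = 15 July 2037.
15 July 2037 falls on a Wednesday. The rules make no weekend/holiday allowance, so it remains 15 July 2037.
With the 90-day extension, 15 July 2037 becomes 13 October 2037.
13 October 2037 is a Tuesday; no weekend or holiday adjustment applies.
The 10-calendar-day extension moves the deadline from 13 October 2037 to 23 October 2037.
No adjustment is made for weekends or holidays, so 23 October 2037 stands.
Final deadline: 23 October 2037.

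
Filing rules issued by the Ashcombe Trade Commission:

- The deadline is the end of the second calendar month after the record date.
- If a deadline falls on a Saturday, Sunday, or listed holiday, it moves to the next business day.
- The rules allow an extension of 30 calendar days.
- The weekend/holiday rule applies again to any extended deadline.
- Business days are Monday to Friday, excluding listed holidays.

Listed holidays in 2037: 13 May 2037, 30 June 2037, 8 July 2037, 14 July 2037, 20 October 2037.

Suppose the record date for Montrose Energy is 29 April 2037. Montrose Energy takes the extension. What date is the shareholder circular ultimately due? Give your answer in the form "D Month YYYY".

The second month after 29 April 2037 is June 2037, whose last day is 30 June 2037.
Because 30 June 2037 is a listed holiday, the deadline becomes 1 July 2037 (Wednesday).
With the 30-day extension, 1 July 2037 becomes 31 July 2037.
31 July 2037 is a Friday and not a listed holiday, so it stands.
The final due date is 31 July 2037.

31 July 2037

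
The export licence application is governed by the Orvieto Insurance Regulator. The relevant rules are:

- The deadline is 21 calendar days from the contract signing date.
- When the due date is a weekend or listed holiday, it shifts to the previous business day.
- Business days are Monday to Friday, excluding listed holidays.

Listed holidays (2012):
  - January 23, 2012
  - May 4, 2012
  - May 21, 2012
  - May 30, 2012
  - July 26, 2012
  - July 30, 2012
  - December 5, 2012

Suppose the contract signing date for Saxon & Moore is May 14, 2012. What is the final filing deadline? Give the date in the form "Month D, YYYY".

June 4, 2012

From May 14, 2012, 21 calendar days later is June 4, 2012.
June 4, 2012 (Monday) is already a business day.
Final deadline: June 4, 2012.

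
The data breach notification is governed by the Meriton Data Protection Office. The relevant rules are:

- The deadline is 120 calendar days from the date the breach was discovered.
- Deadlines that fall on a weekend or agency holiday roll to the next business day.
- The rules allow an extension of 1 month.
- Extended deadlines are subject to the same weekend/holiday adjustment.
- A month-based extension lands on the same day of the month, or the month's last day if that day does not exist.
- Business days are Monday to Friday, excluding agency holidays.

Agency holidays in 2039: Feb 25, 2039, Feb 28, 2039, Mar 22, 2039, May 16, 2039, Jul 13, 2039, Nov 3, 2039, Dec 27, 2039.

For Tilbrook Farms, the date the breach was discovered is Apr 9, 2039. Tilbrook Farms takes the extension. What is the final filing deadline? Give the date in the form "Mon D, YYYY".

Trigger date Apr 9, 2039 + 120 calendar days = Aug 7, 2039.
Aug 7, 2039 is a Sunday, so it moves to the next business day, Aug 8, 2039 (Monday).
Applying the 1 month extension: 1 month after Aug 8, 2039 is Sep 8, 2039.
Sep 8, 2039 falls on a Thursday, which is a business day, so no adjustment is needed.
So the filing is due Sep 8, 2039.

Sep 8, 2039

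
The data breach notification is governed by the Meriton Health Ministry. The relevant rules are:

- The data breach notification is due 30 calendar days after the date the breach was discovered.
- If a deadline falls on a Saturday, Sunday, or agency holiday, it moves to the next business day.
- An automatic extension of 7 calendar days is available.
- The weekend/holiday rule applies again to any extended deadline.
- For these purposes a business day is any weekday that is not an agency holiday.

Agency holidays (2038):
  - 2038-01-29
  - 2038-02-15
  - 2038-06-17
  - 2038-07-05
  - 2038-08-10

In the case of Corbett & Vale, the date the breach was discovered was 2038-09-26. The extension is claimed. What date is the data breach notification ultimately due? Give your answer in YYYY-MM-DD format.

Trigger date 2038-09-26 + 30 calendar days = 2038-10-26.
Since 2038-10-26 is a Tuesday and not a holiday, the date is unchanged.
With the 7-day extension, 2038-10-26 becomes 2038-11-02.
Since 2038-11-02 is a Tuesday and not a holiday, the date is unchanged.
Final deadline: 2038-11-02.

2038-11-02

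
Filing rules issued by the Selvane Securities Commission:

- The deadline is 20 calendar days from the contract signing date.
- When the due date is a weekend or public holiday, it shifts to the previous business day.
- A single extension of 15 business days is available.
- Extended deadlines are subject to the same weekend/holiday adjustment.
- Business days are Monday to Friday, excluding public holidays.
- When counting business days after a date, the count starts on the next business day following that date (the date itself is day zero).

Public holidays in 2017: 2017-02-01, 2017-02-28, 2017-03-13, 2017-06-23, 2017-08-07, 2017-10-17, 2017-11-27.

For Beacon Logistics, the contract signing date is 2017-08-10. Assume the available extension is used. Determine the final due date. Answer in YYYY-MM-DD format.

2017-09-20

Adding 20 calendar days to 2017-08-10 gives 2017-08-30.
2017-08-30 (Wednesday) is already a business day.
Applying the 15-business-day extension: 15 business days after 2017-08-30 is 2017-09-20.
2017-09-20 (Wednesday) is already a business day.
So the filing is due 2017-09-20.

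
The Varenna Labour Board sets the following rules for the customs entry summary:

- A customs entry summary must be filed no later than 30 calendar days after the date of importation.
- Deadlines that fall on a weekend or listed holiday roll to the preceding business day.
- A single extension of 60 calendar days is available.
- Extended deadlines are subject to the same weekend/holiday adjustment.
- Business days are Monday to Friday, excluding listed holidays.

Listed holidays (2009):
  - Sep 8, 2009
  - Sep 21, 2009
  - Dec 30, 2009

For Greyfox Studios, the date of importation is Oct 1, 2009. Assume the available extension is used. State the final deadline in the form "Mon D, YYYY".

Dec 29, 2009

From Oct 1, 2009, 30 calendar days later is Oct 31, 2009.
Oct 31, 2009 is a Saturday, so it moves to the preceding business day, Oct 30, 2009 (Friday).
Applying the 60-calendar-day extension: Oct 30, 2009 + 60 days = Dec 29, 2009.
Dec 29, 2009 (Tuesday) is already a business day.
Final deadline: Dec 29, 2009.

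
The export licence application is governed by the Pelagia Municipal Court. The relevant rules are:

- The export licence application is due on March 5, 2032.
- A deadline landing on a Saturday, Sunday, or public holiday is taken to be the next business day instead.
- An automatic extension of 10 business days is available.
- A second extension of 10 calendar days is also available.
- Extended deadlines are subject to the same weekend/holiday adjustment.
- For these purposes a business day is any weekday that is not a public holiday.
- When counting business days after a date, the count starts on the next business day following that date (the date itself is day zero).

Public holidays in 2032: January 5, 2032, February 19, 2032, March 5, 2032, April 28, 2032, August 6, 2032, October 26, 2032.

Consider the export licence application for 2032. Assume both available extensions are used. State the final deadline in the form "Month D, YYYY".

Start from the fixed due date, March 5, 2032.
Because March 5, 2032 is a listed holiday, the deadline becomes March 8, 2032 (Monday).
Applying the 10-business-day extension: 10 business days after March 8, 2032 is March 22, 2032.
March 22, 2032 is a Monday and not a listed holiday, so it stands.
Add the 10 calendar-day extension to March 22, 2032: April 1, 2032.
April 1, 2032 (Thursday) is already a business day.
So the filing is due April 1, 2032.

April 1, 2032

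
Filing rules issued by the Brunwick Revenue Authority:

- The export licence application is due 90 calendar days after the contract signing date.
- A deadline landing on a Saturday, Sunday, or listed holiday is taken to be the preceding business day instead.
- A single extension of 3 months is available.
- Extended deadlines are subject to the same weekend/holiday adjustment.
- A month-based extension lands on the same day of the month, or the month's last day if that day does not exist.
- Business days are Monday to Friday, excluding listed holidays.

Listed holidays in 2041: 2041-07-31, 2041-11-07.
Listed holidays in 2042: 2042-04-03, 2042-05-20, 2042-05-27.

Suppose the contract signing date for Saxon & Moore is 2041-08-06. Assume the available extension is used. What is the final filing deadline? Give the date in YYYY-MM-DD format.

2042-02-04

Trigger date 2041-08-06 + 90 calendar days = 2041-11-04.
2041-11-04 falls on a Monday, which is a business day, so no adjustment is needed.
The 3 months extension carries 2041-11-04 to 2042-02-04.
2042-02-04 is a Tuesday and not a listed holiday, so it stands.
The final due date is 2042-02-04.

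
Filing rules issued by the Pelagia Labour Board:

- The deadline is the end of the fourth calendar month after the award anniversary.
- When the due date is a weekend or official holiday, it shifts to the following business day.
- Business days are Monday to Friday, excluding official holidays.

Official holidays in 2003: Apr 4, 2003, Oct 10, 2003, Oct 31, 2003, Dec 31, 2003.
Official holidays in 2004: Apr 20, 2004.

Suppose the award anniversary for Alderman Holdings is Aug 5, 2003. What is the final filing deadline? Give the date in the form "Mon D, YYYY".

The fourth month after Aug 5, 2003 is December 2003, whose last day is Dec 31, 2003.
Because Dec 31, 2003 is a listed holiday, the deadline becomes Jan 1, 2004 (Thursday).
The final due date is Jan 1, 2004.

Jan 1, 2004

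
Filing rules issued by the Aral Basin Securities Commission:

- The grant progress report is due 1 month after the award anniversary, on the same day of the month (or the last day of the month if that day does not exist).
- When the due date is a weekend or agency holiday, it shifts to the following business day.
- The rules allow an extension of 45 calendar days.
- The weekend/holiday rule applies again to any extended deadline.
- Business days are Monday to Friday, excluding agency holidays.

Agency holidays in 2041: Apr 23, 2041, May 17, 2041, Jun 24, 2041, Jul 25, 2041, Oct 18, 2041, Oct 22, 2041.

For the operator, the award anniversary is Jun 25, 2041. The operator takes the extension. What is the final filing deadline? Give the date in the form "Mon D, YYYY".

Sep 9, 2041

1 month from Jun 25, 2041 is Jul 25, 2041.
Jul 25, 2041 is a listed holiday, so it moves to the next business day, Jul 26, 2041 (Friday).
With the 45-day extension, Jul 26, 2041 becomes Sep 9, 2041.
Sep 9, 2041 (Monday) is already a business day.
The final due date is Sep 9, 2041.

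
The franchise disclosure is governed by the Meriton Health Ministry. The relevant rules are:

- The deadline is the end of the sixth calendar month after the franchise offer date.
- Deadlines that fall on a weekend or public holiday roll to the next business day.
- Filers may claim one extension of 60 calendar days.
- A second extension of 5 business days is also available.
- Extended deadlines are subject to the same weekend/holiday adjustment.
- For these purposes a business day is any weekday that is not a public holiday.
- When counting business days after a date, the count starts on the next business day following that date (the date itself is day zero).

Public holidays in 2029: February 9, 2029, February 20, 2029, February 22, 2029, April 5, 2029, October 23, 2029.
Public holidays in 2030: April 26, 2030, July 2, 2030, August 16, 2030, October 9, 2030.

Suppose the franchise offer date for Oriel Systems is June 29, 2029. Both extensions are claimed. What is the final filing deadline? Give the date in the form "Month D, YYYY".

March 8, 2030

The sixth month after June 29, 2029 is December 2029, whose last day is December 31, 2029.
Since December 31, 2029 is a Monday and not a holiday, the date is unchanged.
With the 60-day extension, December 31, 2029 becomes March 1, 2030.
Since March 1, 2030 is a Friday and not a holiday, the date is unchanged.
Applying the 5-business-day extension: 5 business days after March 1, 2030 is March 8, 2030.
March 8, 2030 is a Friday and not a listed holiday, so it stands.
The final due date is March 8, 2030.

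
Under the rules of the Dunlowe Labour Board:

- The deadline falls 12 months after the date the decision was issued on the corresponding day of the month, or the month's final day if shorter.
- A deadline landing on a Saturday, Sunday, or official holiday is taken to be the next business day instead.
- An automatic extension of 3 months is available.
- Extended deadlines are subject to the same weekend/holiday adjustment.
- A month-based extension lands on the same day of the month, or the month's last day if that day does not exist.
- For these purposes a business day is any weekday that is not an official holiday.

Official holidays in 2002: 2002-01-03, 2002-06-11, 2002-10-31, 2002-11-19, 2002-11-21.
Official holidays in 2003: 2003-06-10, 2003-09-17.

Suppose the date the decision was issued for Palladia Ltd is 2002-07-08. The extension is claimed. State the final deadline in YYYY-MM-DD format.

Moving 12 months forward from 2002-07-08 on the corresponding day gives 2003-07-08.
2003-07-08 falls on a Tuesday, which is a business day, so no adjustment is needed.
Applying the 3 months extension: 3 months after 2003-07-08 is 2003-10-08.
Since 2003-10-08 is a Wednesday and not a holiday, the date is unchanged.
So the filing is due 2003-10-08.

2003-10-08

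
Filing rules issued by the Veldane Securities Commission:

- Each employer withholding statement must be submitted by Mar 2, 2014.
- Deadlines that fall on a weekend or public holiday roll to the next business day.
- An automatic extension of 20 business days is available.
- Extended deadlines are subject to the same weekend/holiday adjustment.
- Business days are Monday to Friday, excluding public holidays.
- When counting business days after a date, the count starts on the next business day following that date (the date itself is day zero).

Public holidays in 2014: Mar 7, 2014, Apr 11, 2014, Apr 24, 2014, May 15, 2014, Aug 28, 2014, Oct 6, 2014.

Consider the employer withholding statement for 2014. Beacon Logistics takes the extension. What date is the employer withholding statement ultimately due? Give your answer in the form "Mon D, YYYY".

Apr 1, 2014

Start from the fixed due date, Mar 2, 2014.
Mar 2, 2014 is a Sunday; the next business day is Mar 3, 2014 (Monday).
The 20-business-day extension runs from Mar 3, 2014 to Apr 1, 2014.
Apr 1, 2014 is a Tuesday and not a listed holiday, so it stands.
The final due date is Apr 1, 2014.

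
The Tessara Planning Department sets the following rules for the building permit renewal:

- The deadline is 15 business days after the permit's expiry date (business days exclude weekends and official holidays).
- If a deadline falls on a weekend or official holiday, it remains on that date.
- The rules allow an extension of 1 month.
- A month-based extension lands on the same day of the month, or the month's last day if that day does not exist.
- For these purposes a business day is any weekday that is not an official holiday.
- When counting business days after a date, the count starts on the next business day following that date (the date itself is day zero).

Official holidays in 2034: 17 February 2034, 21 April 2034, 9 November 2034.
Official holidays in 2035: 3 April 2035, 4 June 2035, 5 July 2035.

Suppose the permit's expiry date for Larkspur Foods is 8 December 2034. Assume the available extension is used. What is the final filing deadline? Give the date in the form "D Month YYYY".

29 January 2035

Starting the day after 8 December 2034 and counting 15 business days lands on 29 December 2034.
29 December 2034 is a Friday; no weekend or holiday adjustment applies.
Add 1 month to 29 December 2034: 29 January 2035.
No adjustment is made for weekends or holidays, so 29 January 2035 stands.
So the filing is due 29 January 2035.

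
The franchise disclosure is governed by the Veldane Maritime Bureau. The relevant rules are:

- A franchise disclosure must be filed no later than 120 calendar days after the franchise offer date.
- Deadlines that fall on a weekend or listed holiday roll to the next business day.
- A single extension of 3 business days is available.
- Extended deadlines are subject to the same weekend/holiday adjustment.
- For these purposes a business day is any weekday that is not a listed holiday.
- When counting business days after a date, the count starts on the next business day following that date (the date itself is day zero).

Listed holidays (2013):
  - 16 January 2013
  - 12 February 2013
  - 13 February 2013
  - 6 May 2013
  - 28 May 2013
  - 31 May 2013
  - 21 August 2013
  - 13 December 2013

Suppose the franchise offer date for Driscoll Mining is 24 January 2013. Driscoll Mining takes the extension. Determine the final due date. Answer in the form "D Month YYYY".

Adding 120 calendar days to 24 January 2013 gives 24 May 2013.
24 May 2013 falls on a Friday, which is a business day, so no adjustment is needed.
The 3-business-day extension runs from 24 May 2013 to 30 May 2013.
30 May 2013 falls on a Thursday, which is a business day, so no adjustment is needed.
Final deadline: 30 May 2013.

30 May 2013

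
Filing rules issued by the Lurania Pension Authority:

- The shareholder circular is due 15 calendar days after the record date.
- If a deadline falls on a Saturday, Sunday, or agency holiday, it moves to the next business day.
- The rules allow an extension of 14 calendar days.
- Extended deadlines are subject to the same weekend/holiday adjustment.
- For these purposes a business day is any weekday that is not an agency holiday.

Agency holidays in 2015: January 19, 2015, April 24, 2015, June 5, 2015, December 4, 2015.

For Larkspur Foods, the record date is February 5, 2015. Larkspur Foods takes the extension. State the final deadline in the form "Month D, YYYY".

Adding 15 calendar days to February 5, 2015 gives February 20, 2015.
February 20, 2015 is a Friday and not a listed holiday, so it stands.
Add the 14 calendar-day extension to February 20, 2015: March 6, 2015.
March 6, 2015 (Friday) is already a business day.
Deadline: March 6, 2015.

March 6, 2015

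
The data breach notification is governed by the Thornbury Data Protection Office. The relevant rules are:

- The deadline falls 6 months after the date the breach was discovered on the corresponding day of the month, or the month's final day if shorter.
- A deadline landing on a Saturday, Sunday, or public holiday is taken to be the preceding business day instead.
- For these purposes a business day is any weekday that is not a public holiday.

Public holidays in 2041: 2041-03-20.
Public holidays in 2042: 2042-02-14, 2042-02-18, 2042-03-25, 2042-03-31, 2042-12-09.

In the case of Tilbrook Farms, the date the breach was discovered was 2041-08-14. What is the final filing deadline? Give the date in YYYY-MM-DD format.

2042-02-13

6 months from 2041-08-14 is 2042-02-14.
2042-02-14 is a listed holiday, so it moves to the preceding business day, 2042-02-13 (Thursday).
Deadline: 2042-02-13.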